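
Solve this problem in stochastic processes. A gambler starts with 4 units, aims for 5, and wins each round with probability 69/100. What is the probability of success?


Gambler's ruin formula:
r = q/p = 0.3100/0.6900 = 0.4493
P(win) = (1 - r^i)/(1 - r^N)
= (1 - 0.4493^4)/(1 - 0.4493^5)
= 0.9771

0.9771


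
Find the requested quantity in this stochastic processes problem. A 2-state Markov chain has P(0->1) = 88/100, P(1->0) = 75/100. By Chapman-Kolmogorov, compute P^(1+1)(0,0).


P^2 = P^1 * P^1
Computing via matrix multiplication of the transition matrix.
Entry (0,0) of P^2 = 0.6744

0.6744


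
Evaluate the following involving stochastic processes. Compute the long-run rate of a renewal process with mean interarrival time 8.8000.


Long-run renewal rate = 1/E(X)
= 1/8.8000
= 0.1136

0.1136


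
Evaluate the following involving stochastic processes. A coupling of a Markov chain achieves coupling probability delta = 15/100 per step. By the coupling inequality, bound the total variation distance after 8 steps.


TV distance bound <= (1-delta)^n
= (1 - 0.1500)^8
= 0.8500^8
= 0.2725

0.2725


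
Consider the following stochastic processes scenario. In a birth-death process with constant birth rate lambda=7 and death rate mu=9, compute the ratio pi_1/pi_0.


For birth-death process, pi_n/pi_0 = (lambda/mu)^n
= (7/9)^1
= 0.7778

0.7778


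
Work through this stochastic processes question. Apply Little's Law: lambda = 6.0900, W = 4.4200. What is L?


Little's Law: L = lambda * W
= 6.0900 * 4.4200
= 26.9178

26.9178


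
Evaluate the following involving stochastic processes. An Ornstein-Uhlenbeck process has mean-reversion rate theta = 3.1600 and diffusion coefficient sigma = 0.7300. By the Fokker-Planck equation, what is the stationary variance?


Stationary variance = sigma^2 / (2*theta)
= 0.7300^2 / (2*3.1600)
= 0.5329 / 6.3200
= 0.0843

0.0843


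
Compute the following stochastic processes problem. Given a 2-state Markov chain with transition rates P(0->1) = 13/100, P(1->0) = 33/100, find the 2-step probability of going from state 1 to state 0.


Computing P^2 by matrix multiplication.
P = [[0.8700, 0.1300], [0.3300, 0.6700]]
After raising P to the power 2:
P^2(1,0) = 0.5082

0.5082


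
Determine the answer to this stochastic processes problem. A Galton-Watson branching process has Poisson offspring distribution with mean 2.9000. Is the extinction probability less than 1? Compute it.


Since mu = 2.9000 > 1, extinction prob q < 1.
Solve s = exp(mu*(s-1)) iteratively.
q = 0.0668

0.0668


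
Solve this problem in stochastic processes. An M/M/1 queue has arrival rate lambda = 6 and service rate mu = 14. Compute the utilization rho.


rho = lambda/mu
= 6/14
= 0.4286

0.4286


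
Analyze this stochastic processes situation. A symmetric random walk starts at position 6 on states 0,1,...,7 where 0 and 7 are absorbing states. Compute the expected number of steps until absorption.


For symmetric RW on 0,...,N with absorbing barriers, E(i) = i*(N-i)
E(6) = 6 * 1 = 6

6


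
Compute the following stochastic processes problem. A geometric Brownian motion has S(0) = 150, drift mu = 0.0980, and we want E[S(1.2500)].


E[S(t)] = S(0) * exp(mu * t)
= 150 * exp(0.0980 * 1.2500)
= 150 * 1.1303
= 169.5479

169.5479


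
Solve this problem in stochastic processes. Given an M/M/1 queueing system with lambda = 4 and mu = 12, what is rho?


rho = lambda/mu
= 4/12
= 0.3333

0.3333


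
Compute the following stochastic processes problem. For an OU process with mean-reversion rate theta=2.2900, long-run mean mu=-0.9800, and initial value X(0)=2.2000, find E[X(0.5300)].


E[X(t)] = mu + (X(0) - mu)*exp(-theta*t)
= -0.9800 + (2.2000 - -0.9800)*exp(-2.2900*0.5300)
= -0.9800 + 3.1800 * 0.2971
= -0.0352

-0.0352


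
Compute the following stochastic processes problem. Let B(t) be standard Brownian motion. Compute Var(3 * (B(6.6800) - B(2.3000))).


Var(alpha*(B(t)-B(s))) = alpha^2 * (t-s)
= 3^2 * (6.6800 - 2.3000)
= 9 * 4.3800
= 39.4200

39.4200


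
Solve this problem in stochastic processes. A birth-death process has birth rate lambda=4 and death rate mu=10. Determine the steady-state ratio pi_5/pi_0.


For birth-death process, pi_n/pi_0 = (lambda/mu)^n
= (4/10)^5
= 0.0102

0.0102


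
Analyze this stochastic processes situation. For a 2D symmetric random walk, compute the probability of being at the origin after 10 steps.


P = C(10,5)^2 / 4^10
= 252^2 / 1048576
= 63504 / 1048576
= 0.0606

0.0606


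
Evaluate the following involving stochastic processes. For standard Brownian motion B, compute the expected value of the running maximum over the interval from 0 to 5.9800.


E(max B(s)) = sqrt(2t/pi)
= sqrt(2*5.9800/pi)
= sqrt(3.8070)
= 1.9511

1.9511


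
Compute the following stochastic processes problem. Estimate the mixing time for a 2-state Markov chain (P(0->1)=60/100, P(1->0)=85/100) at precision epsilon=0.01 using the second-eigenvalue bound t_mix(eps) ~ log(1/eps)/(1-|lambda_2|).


lambda_2 = |1 - p01 - p10| = |1 - 0.6000 - 0.8500| = 0.4500
t_mix ~ log(1/eps)/(1 - |lambda_2|)
= log(100)/(1 - 0.4500) = 4.6052/0.5500
= 8.3730

8.3730


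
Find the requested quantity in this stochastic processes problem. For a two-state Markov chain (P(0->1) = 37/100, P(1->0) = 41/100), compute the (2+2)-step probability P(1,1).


P^4 = P^2 * P^2
Computing via matrix multiplication of the transition matrix.
Entry (1,1) of P^4 = 0.4756

0.4756


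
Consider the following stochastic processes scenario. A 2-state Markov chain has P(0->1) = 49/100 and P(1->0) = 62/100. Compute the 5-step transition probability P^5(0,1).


Computing P^5 by matrix multiplication.
P = [[0.5100, 0.4900], [0.6200, 0.3800]]
After raising P to the power 5:
P^5(0,1) = 0.4414

0.4414


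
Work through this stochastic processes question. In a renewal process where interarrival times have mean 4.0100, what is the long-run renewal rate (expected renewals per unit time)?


Long-run renewal rate = 1/E(X)
= 1/4.0100
= 0.2494

0.2494


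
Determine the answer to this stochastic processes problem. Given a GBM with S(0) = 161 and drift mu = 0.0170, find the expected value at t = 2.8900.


E[S(t)] = S(0) * exp(mu * t)
= 161 * exp(0.0170 * 2.8900)
= 161 * 1.0504
= 169.1075

169.1075


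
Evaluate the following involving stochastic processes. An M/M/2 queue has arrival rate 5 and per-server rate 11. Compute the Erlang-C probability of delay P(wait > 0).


a = lambda/mu = 0.4545
rho = a/c = 0.2273
Erlang-C formula applied:
C(c,a) = 0.0842

0.0842


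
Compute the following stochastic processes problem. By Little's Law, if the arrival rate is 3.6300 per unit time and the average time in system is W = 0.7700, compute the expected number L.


Little's Law: L = lambda * W
= 3.6300 * 0.7700
= 2.7951

2.7951


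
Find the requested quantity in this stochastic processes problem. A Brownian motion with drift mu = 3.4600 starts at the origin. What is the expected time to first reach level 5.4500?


Expected first passage time = a/mu
= 5.4500/3.4600
= 1.5751

1.5751


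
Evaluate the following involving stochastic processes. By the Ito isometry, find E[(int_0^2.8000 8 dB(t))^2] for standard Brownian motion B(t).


By Ito isometry: E[(int f dB)^2] = int f^2 dt
= 8^2 * 2.8000
= 64 * 2.8000 = 179.2000

179.2000


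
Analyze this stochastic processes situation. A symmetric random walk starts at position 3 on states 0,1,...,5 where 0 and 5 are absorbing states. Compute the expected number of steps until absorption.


For symmetric RW on 0,...,N with absorbing barriers, E(i) = i*(N-i)
E(3) = 3 * 2 = 6

6


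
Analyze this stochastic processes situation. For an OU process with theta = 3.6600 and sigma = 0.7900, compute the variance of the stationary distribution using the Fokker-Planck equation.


Stationary variance = sigma^2 / (2*theta)
= 0.7900^2 / (2*3.6600)
= 0.6241 / 7.3200
= 0.0853

0.0853


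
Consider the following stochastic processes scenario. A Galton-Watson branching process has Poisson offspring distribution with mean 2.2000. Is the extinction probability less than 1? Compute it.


Since mu = 2.2000 > 1, extinction prob q < 1.
Solve s = exp(mu*(s-1)) iteratively.
q = 0.1563

0.1563


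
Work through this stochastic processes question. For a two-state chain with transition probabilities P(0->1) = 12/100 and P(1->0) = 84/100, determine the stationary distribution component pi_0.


Stationary distribution: pi_0 = p10/(p01+p10), pi_1 = p01/(p01+p10)
p01 = 0.1200, p10 = 0.8400
pi_0 = 0.8750

0.8750


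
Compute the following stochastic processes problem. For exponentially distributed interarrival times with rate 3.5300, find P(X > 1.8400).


P(X > t) = exp(-lambda * t)
= exp(-3.5300 * 1.8400)
= exp(-6.4952) = 0.0015

0.0015


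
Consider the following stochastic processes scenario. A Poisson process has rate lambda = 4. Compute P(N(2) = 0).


P(N(t)=k) = (lambda*t)^k * exp(-lambda*t) / k!
lambda*t = 8
= 8^0 * exp(-8) / 0!
= 1 * 3.3546e-04 / 1
= 3.3546e-04

3.3546e-04


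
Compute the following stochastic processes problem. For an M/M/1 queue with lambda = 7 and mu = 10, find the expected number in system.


rho = 7/10 = 0.7000
L = rho/(1-rho)
= 0.7000/0.3000
= 2.3333

2.3333


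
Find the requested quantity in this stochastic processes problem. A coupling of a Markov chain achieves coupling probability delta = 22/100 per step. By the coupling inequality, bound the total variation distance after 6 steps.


TV distance bound <= (1-delta)^n
= (1 - 0.2200)^6
= 0.7800^6
= 0.2252

0.2252


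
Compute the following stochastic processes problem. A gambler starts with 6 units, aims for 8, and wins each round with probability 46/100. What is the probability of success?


Gambler's ruin formula:
r = q/p = 0.5400/0.4600 = 1.1739
P(win) = (1 - r^i)/(1 - r^N)
= (1 - 1.1739^6)/(1 - 1.1739^8)
= 0.6204

0.6204


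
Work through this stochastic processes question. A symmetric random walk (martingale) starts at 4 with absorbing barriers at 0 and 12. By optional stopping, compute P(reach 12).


By optional stopping theorem: E(M at tau) = M(0) = 4
P(hit 12)*12 + P(hit 0)*0 = 4
P(hit 12) = (4 - 0)/(12 - 0) = 1/3 = 0.3333

0.3333


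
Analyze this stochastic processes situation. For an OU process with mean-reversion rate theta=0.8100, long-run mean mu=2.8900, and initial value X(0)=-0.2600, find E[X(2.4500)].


E[X(t)] = mu + (X(0) - mu)*exp(-theta*t)
= 2.8900 + (-0.2600 - 2.8900)*exp(-0.8100*2.4500)
= 2.8900 + -3.1500 * 0.1374
= 2.4570

2.4570


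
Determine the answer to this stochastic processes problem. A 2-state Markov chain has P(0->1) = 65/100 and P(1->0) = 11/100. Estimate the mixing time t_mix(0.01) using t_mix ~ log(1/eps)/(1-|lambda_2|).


lambda_2 = |1 - p01 - p10| = |1 - 0.6500 - 0.1100| = 0.2400
t_mix ~ log(1/eps)/(1 - |lambda_2|)
= log(100)/(1 - 0.2400) = 4.6052/0.7600
= 6.0594

6.0594


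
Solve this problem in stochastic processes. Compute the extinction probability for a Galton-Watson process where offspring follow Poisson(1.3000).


Since mu = 1.3000 > 1, extinction prob q < 1.
Solve s = exp(mu*(s-1)) iteratively.
q = 0.5770

0.5770


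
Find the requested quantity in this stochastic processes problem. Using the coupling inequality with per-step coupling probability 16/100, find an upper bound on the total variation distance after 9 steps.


TV distance bound <= (1-delta)^n
= (1 - 0.1600)^9
= 0.8400^9
= 0.2082

0.2082


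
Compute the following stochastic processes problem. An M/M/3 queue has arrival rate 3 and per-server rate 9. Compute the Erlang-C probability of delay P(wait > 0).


a = lambda/mu = 0.3333
rho = a/c = 0.1111
Erlang-C formula applied:
C(c,a) = 0.0050

0.0050


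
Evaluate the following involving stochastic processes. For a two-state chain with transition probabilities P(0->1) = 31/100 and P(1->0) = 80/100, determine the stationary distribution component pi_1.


Stationary distribution: pi_0 = p10/(p01+p10), pi_1 = p01/(p01+p10)
p01 = 0.3100, p10 = 0.8000
pi_1 = 0.2793

0.2793


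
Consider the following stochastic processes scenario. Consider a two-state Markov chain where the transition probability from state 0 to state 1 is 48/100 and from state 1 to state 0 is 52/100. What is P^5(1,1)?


Computing P^5 by matrix multiplication.
P = [[0.5200, 0.4800], [0.5200, 0.4800]]
After raising P to the power 5:
P^5(1,1) = 0.4800

0.4800


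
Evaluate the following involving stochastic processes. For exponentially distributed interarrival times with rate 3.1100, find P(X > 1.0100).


P(X > t) = exp(-lambda * t)
= exp(-3.1100 * 1.0100)
= exp(-3.1411) = 0.0432

0.0432


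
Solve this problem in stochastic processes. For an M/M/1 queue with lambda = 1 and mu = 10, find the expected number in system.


rho = 1/10 = 0.1000
L = rho/(1-rho)
= 0.1000/0.9000
= 0.1111

0.1111


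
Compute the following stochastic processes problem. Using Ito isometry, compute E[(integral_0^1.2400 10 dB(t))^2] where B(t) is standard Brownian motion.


By Ito isometry: E[(int f dB)^2] = int f^2 dt
= 10^2 * 1.2400
= 100 * 1.2400 = 124.0000

124.0000


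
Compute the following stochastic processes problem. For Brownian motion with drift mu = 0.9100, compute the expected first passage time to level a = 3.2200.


Expected first passage time = a/mu
= 3.2200/0.9100
= 3.5385

3.5385


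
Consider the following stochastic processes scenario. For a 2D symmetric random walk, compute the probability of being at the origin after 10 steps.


P = C(10,5)^2 / 4^10
= 252^2 / 1048576
= 63504 / 1048576
= 0.0606

0.0606


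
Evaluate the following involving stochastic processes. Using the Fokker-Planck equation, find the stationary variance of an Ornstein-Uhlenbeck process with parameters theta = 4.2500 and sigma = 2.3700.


Stationary variance = sigma^2 / (2*theta)
= 2.3700^2 / (2*4.2500)
= 5.6169 / 8.5000
= 0.6608

0.6608


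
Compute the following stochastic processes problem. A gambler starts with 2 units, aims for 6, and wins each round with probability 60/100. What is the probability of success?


Gambler's ruin formula:
r = q/p = 0.4000/0.6000 = 0.6667
P(win) = (1 - r^i)/(1 - r^N)
= (1 - 0.6667^2)/(1 - 0.6667^6)
= 0.6090

0.6090


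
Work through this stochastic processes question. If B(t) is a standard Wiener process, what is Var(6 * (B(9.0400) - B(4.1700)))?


Var(alpha*(B(t)-B(s))) = alpha^2 * (t-s)
= 6^2 * (9.0400 - 4.1700)
= 36 * 4.8700
= 175.3200

175.3200


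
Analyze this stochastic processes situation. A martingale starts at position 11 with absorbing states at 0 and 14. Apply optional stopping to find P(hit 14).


By optional stopping theorem: E(M at tau) = M(0) = 11
P(hit 14)*14 + P(hit 0)*0 = 11
P(hit 14) = (11 - 0)/(14 - 0) = 11/14 = 0.7857

0.7857


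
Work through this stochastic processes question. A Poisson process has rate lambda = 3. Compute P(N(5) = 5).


P(N(t)=k) = (lambda*t)^k * exp(-lambda*t) / k!
lambda*t = 15
= 15^5 * exp(-15) / 5!
= 759375 * 3.0590e-07 / 120
= 0.0019

0.0019


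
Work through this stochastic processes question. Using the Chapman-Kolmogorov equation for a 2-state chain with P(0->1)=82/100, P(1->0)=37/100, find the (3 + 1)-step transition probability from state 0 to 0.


P^4 = P^3 * P^1
Computing via matrix multiplication of the transition matrix.
Entry (0,0) of P^4 = 0.3118

0.3118


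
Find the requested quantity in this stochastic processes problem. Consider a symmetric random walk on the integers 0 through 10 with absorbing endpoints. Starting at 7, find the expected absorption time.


For symmetric RW on 0,...,N with absorbing barriers, E(i) = i*(N-i)
E(7) = 7 * 3 = 21

21


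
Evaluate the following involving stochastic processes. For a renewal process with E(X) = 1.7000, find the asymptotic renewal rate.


Long-run renewal rate = 1/E(X)
= 1/1.7000
= 0.5882

0.5882


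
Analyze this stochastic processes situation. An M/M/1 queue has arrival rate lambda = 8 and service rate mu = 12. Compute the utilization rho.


rho = lambda/mu
= 8/12
= 0.6667

0.6667


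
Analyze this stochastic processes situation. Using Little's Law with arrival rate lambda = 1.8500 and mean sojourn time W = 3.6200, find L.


Little's Law: L = lambda * W
= 1.8500 * 3.6200
= 6.6970

6.6970


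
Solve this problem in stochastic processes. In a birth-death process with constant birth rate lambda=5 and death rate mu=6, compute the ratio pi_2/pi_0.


For birth-death process, pi_n/pi_0 = (lambda/mu)^n
= (5/6)^2
= 0.6944

0.6944


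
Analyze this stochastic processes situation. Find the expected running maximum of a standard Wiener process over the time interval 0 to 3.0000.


E(max B(s)) = sqrt(2t/pi)
= sqrt(2*3.0000/pi)
= sqrt(1.9099)
= 1.3820

1.3820


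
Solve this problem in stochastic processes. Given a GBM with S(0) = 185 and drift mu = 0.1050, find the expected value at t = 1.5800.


E[S(t)] = S(0) * exp(mu * t)
= 185 * exp(0.1050 * 1.5800)
= 185 * 1.1805
= 218.3842

218.3842


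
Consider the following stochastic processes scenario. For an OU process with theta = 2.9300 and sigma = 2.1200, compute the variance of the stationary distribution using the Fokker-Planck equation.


Stationary variance = sigma^2 / (2*theta)
= 2.1200^2 / (2*2.9300)
= 4.4944 / 5.8600
= 0.7670

0.7670


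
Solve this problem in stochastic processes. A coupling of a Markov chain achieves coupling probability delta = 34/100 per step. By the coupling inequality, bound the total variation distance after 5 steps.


TV distance bound <= (1-delta)^n
= (1 - 0.3400)^5
= 0.6600^5
= 0.1252

0.1252


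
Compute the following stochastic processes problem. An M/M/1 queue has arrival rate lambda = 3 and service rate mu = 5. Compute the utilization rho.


rho = lambda/mu
= 3/5
= 0.6000

0.6000


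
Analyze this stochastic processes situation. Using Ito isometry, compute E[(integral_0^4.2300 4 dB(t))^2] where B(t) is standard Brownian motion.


By Ito isometry: E[(int f dB)^2] = int f^2 dt
= 4^2 * 4.2300
= 16 * 4.2300 = 67.6800

67.6800


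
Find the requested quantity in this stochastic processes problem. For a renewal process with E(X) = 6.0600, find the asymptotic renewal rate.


Long-run renewal rate = 1/E(X)
= 1/6.0600
= 0.1650

0.1650


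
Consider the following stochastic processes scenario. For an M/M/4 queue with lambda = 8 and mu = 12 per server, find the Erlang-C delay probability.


a = lambda/mu = 0.6667
rho = a/c = 0.1667
Erlang-C formula applied:
C(c,a) = 0.0051

0.0051


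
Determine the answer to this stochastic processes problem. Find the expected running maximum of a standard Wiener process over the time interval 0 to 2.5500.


E(max B(s)) = sqrt(2t/pi)
= sqrt(2*2.5500/pi)
= sqrt(1.6234)
= 1.2741

1.2741


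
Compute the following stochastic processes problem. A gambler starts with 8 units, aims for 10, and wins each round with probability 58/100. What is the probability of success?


Gambler's ruin formula:
r = q/p = 0.4200/0.5800 = 0.7241
P(win) = (1 - r^i)/(1 - r^N)
= (1 - 0.7241^8)/(1 - 0.7241^10)
= 0.9626

0.9626


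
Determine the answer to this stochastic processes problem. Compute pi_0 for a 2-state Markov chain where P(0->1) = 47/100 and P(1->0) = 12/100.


Stationary distribution: pi_0 = p10/(p01+p10), pi_1 = p01/(p01+p10)
p01 = 0.4700, p10 = 0.1200
pi_0 = 0.2034

0.2034


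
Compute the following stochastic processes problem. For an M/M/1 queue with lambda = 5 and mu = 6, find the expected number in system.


rho = 5/6 = 0.8333
L = rho/(1-rho)
= 0.8333/0.1667
= 5.0000

5.0000


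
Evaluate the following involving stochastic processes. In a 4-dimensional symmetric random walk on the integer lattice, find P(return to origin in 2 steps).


P(return in 2 steps) = P(reverse first step) = 1/(2d)
= 1/8
= 0.1250

0.1250


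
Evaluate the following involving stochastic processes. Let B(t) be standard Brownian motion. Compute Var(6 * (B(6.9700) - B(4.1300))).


Var(alpha*(B(t)-B(s))) = alpha^2 * (t-s)
= 6^2 * (6.9700 - 4.1300)
= 36 * 2.8400
= 102.2400

102.2400


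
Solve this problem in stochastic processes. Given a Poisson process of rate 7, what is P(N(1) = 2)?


P(N(t)=k) = (lambda*t)^k * exp(-lambda*t) / k!
lambda*t = 7
= 7^2 * exp(-7) / 2!
= 49 * 9.1188e-04 / 2
= 0.0223

0.0223


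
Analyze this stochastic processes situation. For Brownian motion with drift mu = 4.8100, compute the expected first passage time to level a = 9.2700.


Expected first passage time = a/mu
= 9.2700/4.8100
= 1.9272

1.9272


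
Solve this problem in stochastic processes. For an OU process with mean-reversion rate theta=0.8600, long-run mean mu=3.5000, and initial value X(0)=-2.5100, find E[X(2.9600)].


E[X(t)] = mu + (X(0) - mu)*exp(-theta*t)
= 3.5000 + (-2.5100 - 3.5000)*exp(-0.8600*2.9600)
= 3.5000 + -6.0100 * 0.0784
= 3.0287

3.0287


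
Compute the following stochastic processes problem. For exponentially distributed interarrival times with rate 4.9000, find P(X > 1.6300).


P(X > t) = exp(-lambda * t)
= exp(-4.9000 * 1.6300)
= exp(-7.9870) = 3.3985e-04

3.3985e-04


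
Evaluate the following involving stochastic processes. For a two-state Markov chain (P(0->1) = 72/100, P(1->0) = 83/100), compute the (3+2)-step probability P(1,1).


P^5 = P^3 * P^2
Computing via matrix multiplication of the transition matrix.
Entry (1,1) of P^5 = 0.4376

0.4376


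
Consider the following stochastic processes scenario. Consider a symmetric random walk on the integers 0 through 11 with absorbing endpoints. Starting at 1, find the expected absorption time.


For symmetric RW on 0,...,N with absorbing barriers, E(i) = i*(N-i)
E(1) = 1 * 10 = 10

10


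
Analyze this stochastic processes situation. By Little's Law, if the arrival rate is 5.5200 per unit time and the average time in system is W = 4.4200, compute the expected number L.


Little's Law: L = lambda * W
= 5.5200 * 4.4200
= 24.3984

24.3984


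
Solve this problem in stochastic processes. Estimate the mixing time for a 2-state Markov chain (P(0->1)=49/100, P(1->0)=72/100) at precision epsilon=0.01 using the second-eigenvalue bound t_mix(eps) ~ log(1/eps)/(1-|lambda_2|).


lambda_2 = |1 - p01 - p10| = |1 - 0.4900 - 0.7200| = 0.2100
t_mix ~ log(1/eps)/(1 - |lambda_2|)
= log(100)/(1 - 0.2100) = 4.6052/0.7900
= 5.8293

5.8293


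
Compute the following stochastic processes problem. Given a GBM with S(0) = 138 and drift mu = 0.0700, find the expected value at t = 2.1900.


E[S(t)] = S(0) * exp(mu * t)
= 138 * exp(0.0700 * 2.1900)
= 138 * 1.1657
= 160.8631

160.8631


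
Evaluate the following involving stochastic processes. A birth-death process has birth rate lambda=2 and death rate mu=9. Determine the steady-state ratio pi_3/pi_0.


For birth-death process, pi_n/pi_0 = (lambda/mu)^n
= (2/9)^3
= 0.0110

0.0110


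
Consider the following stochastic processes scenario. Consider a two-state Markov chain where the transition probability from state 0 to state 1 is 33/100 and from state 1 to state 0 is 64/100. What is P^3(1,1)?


Computing P^3 by matrix multiplication.
P = [[0.6700, 0.3300], [0.6400, 0.3600]]
After raising P to the power 3:
P^3(1,1) = 0.3402

0.3402


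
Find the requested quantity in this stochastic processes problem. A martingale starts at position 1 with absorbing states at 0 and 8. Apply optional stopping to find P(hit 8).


By optional stopping theorem: E(M at tau) = M(0) = 1
P(hit 8)*8 + P(hit 0)*0 = 1
P(hit 8) = (1 - 0)/(8 - 0) = 1/8 = 0.1250

0.1250


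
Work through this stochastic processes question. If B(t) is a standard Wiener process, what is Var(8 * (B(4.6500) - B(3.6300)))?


Var(alpha*(B(t)-B(s))) = alpha^2 * (t-s)
= 8^2 * (4.6500 - 3.6300)
= 64 * 1.0200
= 65.2800

65.2800


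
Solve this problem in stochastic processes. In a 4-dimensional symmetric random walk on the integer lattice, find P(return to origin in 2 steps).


P(return in 2 steps) = P(reverse first step) = 1/(2d)
= 1/8
= 0.1250

0.1250


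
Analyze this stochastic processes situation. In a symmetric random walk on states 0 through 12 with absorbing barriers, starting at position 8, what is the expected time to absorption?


For symmetric RW on 0,...,N with absorbing barriers, E(i) = i*(N-i)
E(8) = 8 * 4 = 32

32


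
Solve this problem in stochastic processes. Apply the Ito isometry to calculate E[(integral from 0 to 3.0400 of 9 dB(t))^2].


By Ito isometry: E[(int f dB)^2] = int f^2 dt
= 9^2 * 3.0400
= 81 * 3.0400 = 246.2400

246.2400


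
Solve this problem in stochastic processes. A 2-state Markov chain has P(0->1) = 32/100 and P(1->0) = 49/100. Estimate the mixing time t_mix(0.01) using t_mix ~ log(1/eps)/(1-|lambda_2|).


lambda_2 = |1 - p01 - p10| = |1 - 0.3200 - 0.4900| = 0.1900
t_mix ~ log(1/eps)/(1 - |lambda_2|)
= log(100)/(1 - 0.1900) = 4.6052/0.8100
= 5.6854

5.6854


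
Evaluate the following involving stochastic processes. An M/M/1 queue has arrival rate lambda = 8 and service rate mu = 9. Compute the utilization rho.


rho = lambda/mu
= 8/9
= 0.8889

0.8889


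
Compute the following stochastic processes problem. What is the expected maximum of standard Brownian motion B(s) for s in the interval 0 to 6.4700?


E(max B(s)) = sqrt(2t/pi)
= sqrt(2*6.4700/pi)
= sqrt(4.1189)
= 2.0295

2.0295


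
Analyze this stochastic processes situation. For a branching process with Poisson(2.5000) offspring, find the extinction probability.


Since mu = 2.5000 > 1, extinction prob q < 1.
Solve s = exp(mu*(s-1)) iteratively.
q = 0.1074

0.1074


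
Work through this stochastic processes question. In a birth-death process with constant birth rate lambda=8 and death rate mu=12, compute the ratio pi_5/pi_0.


For birth-death process, pi_n/pi_0 = (lambda/mu)^n
= (8/12)^5
= 0.1317

0.1317


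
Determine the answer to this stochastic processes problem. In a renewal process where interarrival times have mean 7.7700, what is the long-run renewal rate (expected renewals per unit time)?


Long-run renewal rate = 1/E(X)
= 1/7.7700
= 0.1287

0.1287


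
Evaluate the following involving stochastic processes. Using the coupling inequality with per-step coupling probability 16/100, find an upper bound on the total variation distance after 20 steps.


TV distance bound <= (1-delta)^n
= (1 - 0.1600)^20
= 0.8400^20
= 0.0306

0.0306


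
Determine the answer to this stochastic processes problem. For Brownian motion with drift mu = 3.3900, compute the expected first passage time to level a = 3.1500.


Expected first passage time = a/mu
= 3.1500/3.3900
= 0.9292

0.9292


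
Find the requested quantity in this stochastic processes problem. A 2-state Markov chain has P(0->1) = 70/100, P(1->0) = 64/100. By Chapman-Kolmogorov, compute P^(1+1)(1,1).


P^2 = P^1 * P^1
Computing via matrix multiplication of the transition matrix.
Entry (1,1) of P^2 = 0.5776

0.5776


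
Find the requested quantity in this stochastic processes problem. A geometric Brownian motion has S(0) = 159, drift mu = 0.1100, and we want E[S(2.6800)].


E[S(t)] = S(0) * exp(mu * t)
= 159 * exp(0.1100 * 2.6800)
= 159 * 1.3429
= 213.5144

213.5144


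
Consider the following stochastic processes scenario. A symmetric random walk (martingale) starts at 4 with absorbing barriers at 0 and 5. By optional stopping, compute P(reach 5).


By optional stopping theorem: E(M at tau) = M(0) = 4
P(hit 5)*5 + P(hit 0)*0 = 4
P(hit 5) = (4 - 0)/(5 - 0) = 4/5 = 0.8000

0.8000


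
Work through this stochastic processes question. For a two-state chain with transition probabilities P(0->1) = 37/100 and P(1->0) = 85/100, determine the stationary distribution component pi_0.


Stationary distribution: pi_0 = p10/(p01+p10), pi_1 = p01/(p01+p10)
p01 = 0.3700, p10 = 0.8500
pi_0 = 0.6967

0.6967


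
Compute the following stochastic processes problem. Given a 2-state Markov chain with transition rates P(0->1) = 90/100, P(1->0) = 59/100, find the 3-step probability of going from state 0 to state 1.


Computing P^3 by matrix multiplication.
P = [[0.1000, 0.9000], [0.5900, 0.4100]]
After raising P to the power 3:
P^3(0,1) = 0.6751

0.6751


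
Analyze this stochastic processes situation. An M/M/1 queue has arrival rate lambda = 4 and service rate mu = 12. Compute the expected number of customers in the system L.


rho = 4/12 = 0.3333
L = rho/(1-rho)
= 0.3333/0.6667
= 0.5000

0.5000


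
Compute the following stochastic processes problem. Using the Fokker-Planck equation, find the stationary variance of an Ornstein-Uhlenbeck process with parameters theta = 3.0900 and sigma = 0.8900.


Stationary variance = sigma^2 / (2*theta)
= 0.8900^2 / (2*3.0900)
= 0.7921 / 6.1800
= 0.1282

0.1282


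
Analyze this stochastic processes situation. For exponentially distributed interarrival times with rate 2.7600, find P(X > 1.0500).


P(X > t) = exp(-lambda * t)
= exp(-2.7600 * 1.0500)
= exp(-2.8980) = 0.0551

0.0551


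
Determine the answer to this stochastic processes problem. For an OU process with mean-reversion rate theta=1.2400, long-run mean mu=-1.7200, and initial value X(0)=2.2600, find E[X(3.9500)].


E[X(t)] = mu + (X(0) - mu)*exp(-theta*t)
= -1.7200 + (2.2600 - -1.7200)*exp(-1.2400*3.9500)
= -1.7200 + 3.9800 * 0.0075
= -1.6903

-1.6903


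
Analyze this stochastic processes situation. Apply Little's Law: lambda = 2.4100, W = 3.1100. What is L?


Little's Law: L = lambda * W
= 2.4100 * 3.1100
= 7.4951

7.4951


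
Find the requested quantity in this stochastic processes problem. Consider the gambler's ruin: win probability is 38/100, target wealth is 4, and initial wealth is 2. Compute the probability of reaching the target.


Gambler's ruin formula:
r = q/p = 0.6200/0.3800 = 1.6316
P(win) = (1 - r^i)/(1 - r^N)
= (1 - 1.6316^2)/(1 - 1.6316^4)
= 0.2731

0.2731


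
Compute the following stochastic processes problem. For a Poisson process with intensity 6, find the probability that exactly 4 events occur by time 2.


P(N(t)=k) = (lambda*t)^k * exp(-lambda*t) / k!
lambda*t = 12
= 12^4 * exp(-12) / 4!
= 20736 * 6.1442e-06 / 24
= 0.0053

0.0053


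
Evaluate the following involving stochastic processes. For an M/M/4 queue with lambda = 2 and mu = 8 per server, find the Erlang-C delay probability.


a = lambda/mu = 0.2500
rho = a/c = 0.0625
Erlang-C formula applied:
C(c,a) = 1.3521e-04

1.3521e-04


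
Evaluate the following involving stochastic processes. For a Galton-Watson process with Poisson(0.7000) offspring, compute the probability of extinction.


Since mu = 0.7000 <= 1, extinction probability = 1.

1.0000


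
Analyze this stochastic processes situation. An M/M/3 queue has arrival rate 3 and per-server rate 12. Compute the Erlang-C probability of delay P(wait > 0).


a = lambda/mu = 0.2500
rho = a/c = 0.0833
Erlang-C formula applied:
C(c,a) = 0.0022

0.0022


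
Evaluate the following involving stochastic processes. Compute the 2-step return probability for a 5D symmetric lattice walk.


P(return in 2 steps) = P(reverse first step) = 1/(2d)
= 1/10
= 0.1000

0.1000


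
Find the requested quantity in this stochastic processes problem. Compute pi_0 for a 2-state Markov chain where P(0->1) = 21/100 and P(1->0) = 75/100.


Stationary distribution: pi_0 = p10/(p01+p10), pi_1 = p01/(p01+p10)
p01 = 0.2100, p10 = 0.7500
pi_0 = 0.7812

0.7812


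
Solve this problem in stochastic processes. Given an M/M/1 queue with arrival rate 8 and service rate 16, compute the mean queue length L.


rho = 8/16 = 0.5000
L = rho/(1-rho)
= 0.5000/0.5000
= 1.0000

1.0000


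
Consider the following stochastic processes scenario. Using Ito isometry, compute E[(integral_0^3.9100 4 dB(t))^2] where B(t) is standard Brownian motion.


By Ito isometry: E[(int f dB)^2] = int f^2 dt
= 4^2 * 3.9100
= 16 * 3.9100 = 62.5600

62.5600


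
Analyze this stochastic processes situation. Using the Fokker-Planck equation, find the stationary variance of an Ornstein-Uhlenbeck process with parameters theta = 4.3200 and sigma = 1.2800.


Stationary variance = sigma^2 / (2*theta)
= 1.2800^2 / (2*4.3200)
= 1.6384 / 8.6400
= 0.1896

0.1896


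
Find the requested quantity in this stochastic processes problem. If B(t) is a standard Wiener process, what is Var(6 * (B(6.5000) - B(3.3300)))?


Var(alpha*(B(t)-B(s))) = alpha^2 * (t-s)
= 6^2 * (6.5000 - 3.3300)
= 36 * 3.1700
= 114.1200

114.1200


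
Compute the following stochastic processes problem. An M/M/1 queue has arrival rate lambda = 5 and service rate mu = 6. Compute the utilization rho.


rho = lambda/mu
= 5/6
= 0.8333

0.8333


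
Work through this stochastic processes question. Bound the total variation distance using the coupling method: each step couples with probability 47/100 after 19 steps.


TV distance bound <= (1-delta)^n
= (1 - 0.4700)^19
= 0.5300^19
= 5.7709e-06

5.7709e-06


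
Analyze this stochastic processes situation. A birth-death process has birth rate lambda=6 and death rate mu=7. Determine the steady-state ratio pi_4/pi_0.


For birth-death process, pi_n/pi_0 = (lambda/mu)^n
= (6/7)^4
= 0.5398

0.5398


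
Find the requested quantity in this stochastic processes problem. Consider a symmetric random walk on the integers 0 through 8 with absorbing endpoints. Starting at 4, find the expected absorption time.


For symmetric RW on 0,...,N with absorbing barriers, E(i) = i*(N-i)
E(4) = 4 * 4 = 16

16


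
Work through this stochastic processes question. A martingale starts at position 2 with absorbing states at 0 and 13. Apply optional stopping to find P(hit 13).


By optional stopping theorem: E(M at tau) = M(0) = 2
P(hit 13)*13 + P(hit 0)*0 = 2
P(hit 13) = (2 - 0)/(13 - 0) = 2/13 = 0.1538

0.1538


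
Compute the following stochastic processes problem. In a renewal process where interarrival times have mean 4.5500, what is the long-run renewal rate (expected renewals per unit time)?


Long-run renewal rate = 1/E(X)
= 1/4.5500
= 0.2198

0.2198


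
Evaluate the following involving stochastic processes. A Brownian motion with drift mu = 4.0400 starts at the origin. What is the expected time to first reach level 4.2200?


Expected first passage time = a/mu
= 4.2200/4.0400
= 1.0446

1.0446


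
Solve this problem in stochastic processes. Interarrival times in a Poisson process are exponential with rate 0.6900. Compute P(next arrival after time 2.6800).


P(X > t) = exp(-lambda * t)
= exp(-0.6900 * 2.6800)
= exp(-1.8492) = 0.1574

0.1574


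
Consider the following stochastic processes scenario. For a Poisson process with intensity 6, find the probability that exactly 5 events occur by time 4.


P(N(t)=k) = (lambda*t)^k * exp(-lambda*t) / k!
lambda*t = 24
= 24^5 * exp(-24) / 5!
= 7962624 * 3.7751e-11 / 120
= 2.5050e-06

2.5050e-06


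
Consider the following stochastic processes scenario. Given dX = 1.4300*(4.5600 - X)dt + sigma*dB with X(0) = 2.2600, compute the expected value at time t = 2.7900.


E[X(t)] = mu + (X(0) - mu)*exp(-theta*t)
= 4.5600 + (2.2600 - 4.5600)*exp(-1.4300*2.7900)
= 4.5600 + -2.3000 * 0.0185
= 4.5174

4.5174


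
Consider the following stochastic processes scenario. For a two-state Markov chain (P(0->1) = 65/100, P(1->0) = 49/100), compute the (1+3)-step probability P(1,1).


P^4 = P^1 * P^3
Computing via matrix multiplication of the transition matrix.
Entry (1,1) of P^4 = 0.5703

0.5703


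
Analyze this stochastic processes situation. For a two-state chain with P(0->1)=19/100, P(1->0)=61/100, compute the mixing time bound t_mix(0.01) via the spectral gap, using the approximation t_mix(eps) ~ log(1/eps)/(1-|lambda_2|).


lambda_2 = |1 - p01 - p10| = |1 - 0.1900 - 0.6100| = 0.2000
t_mix ~ log(1/eps)/(1 - |lambda_2|)
= log(100)/(1 - 0.2000) = 4.6052/0.8000
= 5.7565

5.7565


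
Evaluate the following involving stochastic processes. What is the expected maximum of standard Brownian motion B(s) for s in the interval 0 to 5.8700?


E(max B(s)) = sqrt(2t/pi)
= sqrt(2*5.8700/pi)
= sqrt(3.7370)
= 1.9331

1.9331


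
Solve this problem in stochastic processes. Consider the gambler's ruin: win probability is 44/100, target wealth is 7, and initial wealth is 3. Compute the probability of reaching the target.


Gambler's ruin formula:
r = q/p = 0.5600/0.4400 = 1.2727
P(win) = (1 - r^i)/(1 - r^N)
= (1 - 1.2727^3)/(1 - 1.2727^7)
= 0.2408

0.2408


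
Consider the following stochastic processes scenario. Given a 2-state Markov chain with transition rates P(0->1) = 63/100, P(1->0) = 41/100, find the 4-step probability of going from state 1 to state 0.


Computing P^4 by matrix multiplication.
P = [[0.3700, 0.6300], [0.4100, 0.5900]]
After raising P to the power 4:
P^4(1,0) = 0.3942

0.3942


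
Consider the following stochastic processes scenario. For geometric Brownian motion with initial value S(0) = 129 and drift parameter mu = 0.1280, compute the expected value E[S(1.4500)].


E[S(t)] = S(0) * exp(mu * t)
= 129 * exp(0.1280 * 1.4500)
= 129 * 1.2039
= 155.3083

155.3083


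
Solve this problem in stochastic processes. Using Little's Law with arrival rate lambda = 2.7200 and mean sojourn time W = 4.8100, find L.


Little's Law: L = lambda * W
= 2.7200 * 4.8100
= 13.0832

13.0832


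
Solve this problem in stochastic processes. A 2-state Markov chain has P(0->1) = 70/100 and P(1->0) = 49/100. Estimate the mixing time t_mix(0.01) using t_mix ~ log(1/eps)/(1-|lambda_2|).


lambda_2 = |1 - p01 - p10| = |1 - 0.7000 - 0.4900| = 0.1900
t_mix ~ log(1/eps)/(1 - |lambda_2|)
= log(100)/(1 - 0.1900) = 4.6052/0.8100
= 5.6854

5.6854


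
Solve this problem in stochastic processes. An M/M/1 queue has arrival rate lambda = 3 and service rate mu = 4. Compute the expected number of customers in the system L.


rho = 3/4 = 0.7500
L = rho/(1-rho)
= 0.7500/0.2500
= 3.0000

3.0000


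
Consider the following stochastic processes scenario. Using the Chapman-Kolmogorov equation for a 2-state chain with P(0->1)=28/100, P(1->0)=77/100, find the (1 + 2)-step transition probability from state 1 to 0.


P^3 = P^1 * P^2
Computing via matrix multiplication of the transition matrix.
Entry (1,0) of P^3 = 0.7334

0.7334


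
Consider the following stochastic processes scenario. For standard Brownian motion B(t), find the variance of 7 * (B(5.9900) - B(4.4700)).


Var(alpha*(B(t)-B(s))) = alpha^2 * (t-s)
= 7^2 * (5.9900 - 4.4700)
= 49 * 1.5200
= 74.4800

74.4800


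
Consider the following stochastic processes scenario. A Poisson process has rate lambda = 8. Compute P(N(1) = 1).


P(N(t)=k) = (lambda*t)^k * exp(-lambda*t) / k!
lambda*t = 8
= 8^1 * exp(-8) / 1!
= 8 * 3.3546e-04 / 1
= 0.0027

0.0027


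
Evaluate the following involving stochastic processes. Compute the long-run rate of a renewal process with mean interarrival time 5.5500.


Long-run renewal rate = 1/E(X)
= 1/5.5500
= 0.1802

0.1802


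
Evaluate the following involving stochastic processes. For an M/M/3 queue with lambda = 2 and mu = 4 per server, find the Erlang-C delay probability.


a = lambda/mu = 0.5000
rho = a/c = 0.1667
Erlang-C formula applied:
C(c,a) = 0.0152

0.0152


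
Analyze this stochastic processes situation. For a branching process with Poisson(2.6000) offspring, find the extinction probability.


Since mu = 2.6000 > 1, extinction prob q < 1.
Solve s = exp(mu*(s-1)) iteratively.
q = 0.0951

0.0951


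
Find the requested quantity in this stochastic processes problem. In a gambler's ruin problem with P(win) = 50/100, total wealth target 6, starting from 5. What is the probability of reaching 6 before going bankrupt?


p = 1/2: P(win) = i/N = 5/6
= 0.8333

0.8333
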